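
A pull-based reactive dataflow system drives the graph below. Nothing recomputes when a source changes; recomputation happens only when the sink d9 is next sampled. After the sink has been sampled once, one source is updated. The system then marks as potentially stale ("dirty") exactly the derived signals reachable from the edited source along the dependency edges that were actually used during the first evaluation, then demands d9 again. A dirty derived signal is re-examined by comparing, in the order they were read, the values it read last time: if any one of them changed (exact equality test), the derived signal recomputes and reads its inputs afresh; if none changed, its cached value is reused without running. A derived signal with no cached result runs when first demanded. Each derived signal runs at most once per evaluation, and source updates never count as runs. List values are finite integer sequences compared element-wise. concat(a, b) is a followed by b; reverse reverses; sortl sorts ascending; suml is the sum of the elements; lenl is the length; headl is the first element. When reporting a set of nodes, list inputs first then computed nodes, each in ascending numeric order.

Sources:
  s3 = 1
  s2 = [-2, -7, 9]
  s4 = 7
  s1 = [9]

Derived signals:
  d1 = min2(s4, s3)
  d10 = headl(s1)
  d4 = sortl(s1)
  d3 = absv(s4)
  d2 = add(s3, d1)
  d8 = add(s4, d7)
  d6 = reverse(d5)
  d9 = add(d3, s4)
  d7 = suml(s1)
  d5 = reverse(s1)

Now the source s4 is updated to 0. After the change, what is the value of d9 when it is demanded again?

New value of d9: 0.

First evaluation (everything demanded from the output):
  d3 = absv(7) = 7
  d9 = add(7, 7) = 14

Propagation after the edit:
  d3: runs — s4 7->0; result 0.
  d9: runs — d3 7->0; s4 7->0; result 0.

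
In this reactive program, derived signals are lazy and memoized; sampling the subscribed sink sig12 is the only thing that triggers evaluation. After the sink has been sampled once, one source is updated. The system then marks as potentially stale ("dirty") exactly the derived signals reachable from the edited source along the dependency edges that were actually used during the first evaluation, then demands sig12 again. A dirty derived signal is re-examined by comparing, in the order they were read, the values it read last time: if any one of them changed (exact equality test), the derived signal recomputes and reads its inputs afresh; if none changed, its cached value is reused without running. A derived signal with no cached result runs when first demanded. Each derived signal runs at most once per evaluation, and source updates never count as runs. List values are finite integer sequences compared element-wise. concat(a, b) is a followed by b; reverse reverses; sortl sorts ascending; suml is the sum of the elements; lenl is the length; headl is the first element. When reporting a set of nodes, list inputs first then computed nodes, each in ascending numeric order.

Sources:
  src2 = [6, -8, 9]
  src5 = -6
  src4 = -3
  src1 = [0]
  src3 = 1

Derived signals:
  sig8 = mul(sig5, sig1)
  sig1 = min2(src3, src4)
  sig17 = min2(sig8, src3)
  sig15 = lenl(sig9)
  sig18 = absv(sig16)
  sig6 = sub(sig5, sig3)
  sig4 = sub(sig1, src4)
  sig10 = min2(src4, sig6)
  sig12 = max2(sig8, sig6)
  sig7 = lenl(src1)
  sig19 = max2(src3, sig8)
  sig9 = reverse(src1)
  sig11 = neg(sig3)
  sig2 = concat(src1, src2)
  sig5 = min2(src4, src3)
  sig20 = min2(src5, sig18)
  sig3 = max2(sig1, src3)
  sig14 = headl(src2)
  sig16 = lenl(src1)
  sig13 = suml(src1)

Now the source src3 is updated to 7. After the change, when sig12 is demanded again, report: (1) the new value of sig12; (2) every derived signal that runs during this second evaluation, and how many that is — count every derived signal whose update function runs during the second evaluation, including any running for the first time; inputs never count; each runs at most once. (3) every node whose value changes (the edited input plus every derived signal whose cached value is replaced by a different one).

Demanding sig12 again yields 9.
5 derived signals run: sig1, sig3, sig5, sig6, sig12.
The nodes whose values change: src3, sig3, sig6.
Note where the cutoff bites: sig8 is checked, finds nothing changed, and keeps its cache.

First demand of the output computes:
  sig1 = min2(1, -3) = -3
  sig3 = max2(-3, 1) = 1
  sig5 = min2(-3, 1) = -3
  sig6 = sub(-3, 1) = -4
  sig8 = mul(-3, -3) = 9
  sig12 = max2(9, -4) = 9

After the edit, cleaning proceeds:
  sig1: a read changed (src3 1->7) — executes, giving -3 — identical to its old value.
  sig3: a read changed (src3 1->7) — executes, giving 7.
  sig5: a read changed (src3 1->7) — executes, giving -3 — identical to its old value.
  sig6: a read changed (sig3 1->7) — executes, giving -10.
  sig8: dirty, but its reads are unchanged (sig5 unchanged, sig1 unchanged); cached 9 stands.
  sig12: a read changed (sig6 -4->-10) — executes, giving 9 — identical to its old value.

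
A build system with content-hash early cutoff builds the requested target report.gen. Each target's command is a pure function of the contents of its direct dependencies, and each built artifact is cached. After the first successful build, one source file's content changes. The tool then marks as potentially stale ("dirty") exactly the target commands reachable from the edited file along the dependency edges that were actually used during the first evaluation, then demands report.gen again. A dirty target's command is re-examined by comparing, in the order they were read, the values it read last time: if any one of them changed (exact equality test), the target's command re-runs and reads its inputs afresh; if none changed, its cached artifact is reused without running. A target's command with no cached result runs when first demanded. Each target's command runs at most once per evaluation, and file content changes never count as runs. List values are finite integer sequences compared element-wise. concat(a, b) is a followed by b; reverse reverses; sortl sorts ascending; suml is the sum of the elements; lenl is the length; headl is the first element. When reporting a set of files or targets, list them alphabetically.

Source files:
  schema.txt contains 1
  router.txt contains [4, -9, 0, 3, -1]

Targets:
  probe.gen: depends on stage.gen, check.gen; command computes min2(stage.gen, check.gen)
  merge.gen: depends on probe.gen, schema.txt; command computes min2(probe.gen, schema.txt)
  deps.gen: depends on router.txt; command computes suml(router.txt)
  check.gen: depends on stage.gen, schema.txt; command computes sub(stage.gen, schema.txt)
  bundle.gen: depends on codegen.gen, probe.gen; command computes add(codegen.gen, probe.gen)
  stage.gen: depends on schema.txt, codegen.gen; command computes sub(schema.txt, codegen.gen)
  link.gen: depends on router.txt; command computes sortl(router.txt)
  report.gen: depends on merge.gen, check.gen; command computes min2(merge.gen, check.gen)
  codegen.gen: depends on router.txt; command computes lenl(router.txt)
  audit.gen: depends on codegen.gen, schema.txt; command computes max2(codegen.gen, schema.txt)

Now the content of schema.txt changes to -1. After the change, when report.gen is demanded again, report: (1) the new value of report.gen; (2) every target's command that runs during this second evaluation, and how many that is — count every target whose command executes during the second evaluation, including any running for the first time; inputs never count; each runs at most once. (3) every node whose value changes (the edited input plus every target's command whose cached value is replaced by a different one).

New value of report.gen: -6.
Target commands that run: check.gen, merge.gen, probe.gen, report.gen, stage.gen — 5 in total.
Values that change: merge.gen, probe.gen, report.gen, schema.txt, stage.gen.

First evaluation (everything demanded from the output):
  codegen.gen = lenl([4, -9, 0, 3, -1]) = 5
  stage.gen = sub(1, 5) = -4
  check.gen = sub(-4, 1) = -5
  probe.gen = min2(-4, -5) = -5
  merge.gen = min2(-5, 1) = -5
  report.gen = min2(-5, -5) = -5

Propagation after the edit:
  stage.gen: runs — schema.txt 1->-1; result -6.
  check.gen: runs — stage.gen -4->-6; schema.txt 1->-1; result -5 (same value as before).
  probe.gen: runs — stage.gen -4->-6; result -6.
  merge.gen: runs — probe.gen -5->-6; schema.txt 1->-1; result -6.
  report.gen: runs — merge.gen -5->-6; result -6.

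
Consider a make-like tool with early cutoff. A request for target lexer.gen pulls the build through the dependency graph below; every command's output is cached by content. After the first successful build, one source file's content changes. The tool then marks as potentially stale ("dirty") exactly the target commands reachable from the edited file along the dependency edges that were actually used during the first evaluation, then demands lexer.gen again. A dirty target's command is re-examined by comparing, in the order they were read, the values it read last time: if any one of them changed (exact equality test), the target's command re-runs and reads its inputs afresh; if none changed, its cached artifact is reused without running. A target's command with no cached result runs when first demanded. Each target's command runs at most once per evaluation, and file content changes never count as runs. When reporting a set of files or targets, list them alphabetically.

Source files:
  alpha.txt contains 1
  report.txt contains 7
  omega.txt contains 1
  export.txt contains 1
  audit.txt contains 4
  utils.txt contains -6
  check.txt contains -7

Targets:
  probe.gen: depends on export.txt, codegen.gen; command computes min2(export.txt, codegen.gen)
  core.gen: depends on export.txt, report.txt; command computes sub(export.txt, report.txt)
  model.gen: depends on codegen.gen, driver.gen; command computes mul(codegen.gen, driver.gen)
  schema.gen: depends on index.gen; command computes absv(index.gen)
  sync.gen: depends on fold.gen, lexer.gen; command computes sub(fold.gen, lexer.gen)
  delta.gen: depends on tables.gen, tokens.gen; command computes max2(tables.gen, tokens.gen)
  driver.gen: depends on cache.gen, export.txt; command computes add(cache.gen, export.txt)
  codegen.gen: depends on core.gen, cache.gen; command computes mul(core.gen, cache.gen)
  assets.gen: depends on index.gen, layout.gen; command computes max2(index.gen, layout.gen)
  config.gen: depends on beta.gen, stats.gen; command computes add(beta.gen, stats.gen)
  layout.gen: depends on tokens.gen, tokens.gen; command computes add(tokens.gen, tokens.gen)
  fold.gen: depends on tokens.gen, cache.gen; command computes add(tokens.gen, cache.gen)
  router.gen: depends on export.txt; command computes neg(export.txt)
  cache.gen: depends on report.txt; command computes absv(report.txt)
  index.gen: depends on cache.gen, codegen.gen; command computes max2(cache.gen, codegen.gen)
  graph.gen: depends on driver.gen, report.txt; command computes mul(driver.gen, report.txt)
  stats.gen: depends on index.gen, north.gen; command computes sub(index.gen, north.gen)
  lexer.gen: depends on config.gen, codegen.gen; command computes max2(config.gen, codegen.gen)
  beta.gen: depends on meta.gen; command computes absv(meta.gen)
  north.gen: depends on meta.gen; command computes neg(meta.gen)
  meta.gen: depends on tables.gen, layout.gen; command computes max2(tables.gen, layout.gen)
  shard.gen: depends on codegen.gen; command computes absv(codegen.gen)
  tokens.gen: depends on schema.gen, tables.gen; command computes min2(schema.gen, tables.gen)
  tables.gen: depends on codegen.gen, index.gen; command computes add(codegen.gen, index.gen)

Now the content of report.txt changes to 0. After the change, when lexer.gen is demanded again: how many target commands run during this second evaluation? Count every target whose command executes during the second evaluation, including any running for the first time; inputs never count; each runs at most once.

14 target commands run: beta.gen, cache.gen, codegen.gen, config.gen, core.gen, index.gen, layout.gen, lexer.gen, meta.gen, north.gen, schema.gen, stats.gen, tables.gen, tokens.gen.

First demand of the output computes:
  cache.gen = absv(7) = 7
  core.gen = sub(1, 7) = -6
  codegen.gen = mul(-6, 7) = -42
  index.gen = max2(7, -42) = 7
  schema.gen = absv(7) = 7
  tables.gen = add(-42, 7) = -35
  tokens.gen = min2(7, -35) = -35
  layout.gen = add(-35, -35) = -70
  meta.gen = max2(-35, -70) = -35
  beta.gen = absv(-35) = 35
  north.gen = neg(-35) = 35
  stats.gen = sub(7, 35) = -28
  config.gen = add(35, -28) = 7
  lexer.gen = max2(7, -42) = 7

After the edit, cleaning proceeds:
  cache.gen: a read changed (report.txt 7->0) — executes, giving 0.
  core.gen: a read changed (report.txt 7->0) — executes, giving 1.
  codegen.gen: a read changed (core.gen -6->1; cache.gen 7->0) — executes, giving 0.
  index.gen: a read changed (cache.gen 7->0; codegen.gen -42->0) — executes, giving 0.
  schema.gen: a read changed (index.gen 7->0) — executes, giving 0.
  tables.gen: a read changed (codegen.gen -42->0; index.gen 7->0) — executes, giving 0.
  tokens.gen: a read changed (schema.gen 7->0; tables.gen -35->0) — executes, giving 0.
  layout.gen: a read changed (tokens.gen -35->0; tokens.gen -35->0) — executes, giving 0.
  meta.gen: a read changed (tables.gen -35->0; layout.gen -70->0) — executes, giving 0.
  beta.gen: a read changed (meta.gen -35->0) — executes, giving 0.
  north.gen: a read changed (meta.gen -35->0) — executes, giving 0.
  stats.gen: a read changed (index.gen 7->0; north.gen 35->0) — executes, giving 0.
  config.gen: a read changed (beta.gen 35->0; stats.gen -28->0) — executes, giving 0.
  lexer.gen: a read changed (config.gen 7->0; codegen.gen -42->0) — executes, giving 0.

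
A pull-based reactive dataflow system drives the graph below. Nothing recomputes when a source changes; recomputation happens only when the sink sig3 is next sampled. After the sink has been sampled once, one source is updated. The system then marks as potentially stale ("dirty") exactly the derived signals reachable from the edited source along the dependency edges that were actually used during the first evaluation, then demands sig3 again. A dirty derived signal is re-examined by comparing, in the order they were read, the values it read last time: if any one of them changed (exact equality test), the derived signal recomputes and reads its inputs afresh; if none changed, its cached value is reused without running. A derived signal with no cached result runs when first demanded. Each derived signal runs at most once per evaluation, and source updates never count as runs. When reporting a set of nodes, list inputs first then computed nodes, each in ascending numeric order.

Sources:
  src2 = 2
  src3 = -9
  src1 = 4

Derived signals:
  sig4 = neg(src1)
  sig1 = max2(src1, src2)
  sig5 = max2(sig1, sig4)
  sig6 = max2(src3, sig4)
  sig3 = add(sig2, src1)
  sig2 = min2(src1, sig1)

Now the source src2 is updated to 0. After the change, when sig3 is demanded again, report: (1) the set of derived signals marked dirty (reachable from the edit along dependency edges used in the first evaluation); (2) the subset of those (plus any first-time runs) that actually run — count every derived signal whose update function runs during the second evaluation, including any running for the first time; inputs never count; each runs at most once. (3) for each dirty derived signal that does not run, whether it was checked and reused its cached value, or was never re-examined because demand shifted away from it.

Marked dirty: sig1, sig2, sig3.
Derived signals that run: sig1 — 1 in total.
Checked but reused from cache: sig2, sig3.
Key observation: the change is absorbed at sig1 — it re-runs but produces the same value, and the output's value is unchanged.

First evaluation (everything demanded from the output):
  sig1 = max2(4, 2) = 4
  sig2 = min2(4, 4) = 4
  sig3 = add(4, 4) = 8

Propagation after the edit:
  sig1: runs — src2 2->0; result 4 (same value as before).
  sig2: checked — values it read are unchanged (src1 unchanged, sig1 unchanged); reused cached 4 without running.
  sig3: checked — values it read are unchanged (sig2 unchanged, src1 unchanged); reused cached 8 without running.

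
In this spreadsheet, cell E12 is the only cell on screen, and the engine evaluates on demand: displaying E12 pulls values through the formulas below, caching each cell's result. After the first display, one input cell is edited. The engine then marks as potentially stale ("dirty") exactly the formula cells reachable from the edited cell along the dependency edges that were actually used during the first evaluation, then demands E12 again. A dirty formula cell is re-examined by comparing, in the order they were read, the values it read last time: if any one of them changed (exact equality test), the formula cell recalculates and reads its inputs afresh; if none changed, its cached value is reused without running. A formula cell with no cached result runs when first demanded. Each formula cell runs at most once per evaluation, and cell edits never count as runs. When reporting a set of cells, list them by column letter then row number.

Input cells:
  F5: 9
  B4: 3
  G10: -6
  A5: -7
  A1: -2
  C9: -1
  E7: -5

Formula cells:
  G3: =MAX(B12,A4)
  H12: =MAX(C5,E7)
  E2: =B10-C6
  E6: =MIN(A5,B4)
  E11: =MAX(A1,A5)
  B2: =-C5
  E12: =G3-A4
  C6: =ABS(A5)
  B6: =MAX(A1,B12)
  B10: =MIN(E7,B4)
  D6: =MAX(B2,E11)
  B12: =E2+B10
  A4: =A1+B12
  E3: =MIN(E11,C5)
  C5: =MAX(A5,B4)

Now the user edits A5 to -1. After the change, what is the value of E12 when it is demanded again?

Initial pass — values computed on the first demand:
  B10 = MIN(-5, 3) = -5
  C6 = ABS(-7) = 7
  E2 = -5 - 7 = -12
  B12 = -12 + -5 = -17
  A4 = -2 + -17 = -19
  G3 = MAX(-17, -19) = -17
  E12 = -17 - -19 = 2

Second demand — change propagation:
  C6: re-runs because A5 -7->-1; new result 1.
  E2: re-runs because C6 7->1; new result -6.
  B12: re-runs because E2 -12->-6; new result -11.
  A4: re-runs because B12 -17->-11; new result -13.
  G3: re-runs because B12 -17->-11; A4 -19->-13; new result -11.
  E12: re-runs because G3 -17->-11; A4 -19->-13; new result 2 (unchanged).

E12 now evaluates to 2.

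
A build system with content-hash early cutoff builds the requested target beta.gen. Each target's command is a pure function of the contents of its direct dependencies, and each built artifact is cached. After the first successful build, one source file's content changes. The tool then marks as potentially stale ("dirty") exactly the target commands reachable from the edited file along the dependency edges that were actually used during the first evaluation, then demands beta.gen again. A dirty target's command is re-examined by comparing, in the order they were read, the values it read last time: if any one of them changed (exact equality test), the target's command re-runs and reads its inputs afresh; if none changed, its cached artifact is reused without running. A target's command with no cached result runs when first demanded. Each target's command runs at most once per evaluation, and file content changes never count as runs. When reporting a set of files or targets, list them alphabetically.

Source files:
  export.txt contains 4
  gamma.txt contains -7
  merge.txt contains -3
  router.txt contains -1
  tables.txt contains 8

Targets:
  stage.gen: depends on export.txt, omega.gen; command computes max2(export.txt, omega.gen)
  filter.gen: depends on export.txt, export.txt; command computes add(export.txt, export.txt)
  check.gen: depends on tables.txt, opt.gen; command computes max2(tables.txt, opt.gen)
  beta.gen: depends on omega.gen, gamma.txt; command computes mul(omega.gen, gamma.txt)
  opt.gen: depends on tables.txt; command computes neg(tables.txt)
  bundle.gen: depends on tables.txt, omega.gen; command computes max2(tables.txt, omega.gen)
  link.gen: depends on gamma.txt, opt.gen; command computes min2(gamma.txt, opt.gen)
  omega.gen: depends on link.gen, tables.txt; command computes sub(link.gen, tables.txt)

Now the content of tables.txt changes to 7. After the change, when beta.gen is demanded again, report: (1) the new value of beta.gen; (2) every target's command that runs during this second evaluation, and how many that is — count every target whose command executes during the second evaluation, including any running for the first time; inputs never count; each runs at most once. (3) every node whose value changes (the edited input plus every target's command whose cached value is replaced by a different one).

First evaluation (everything demanded from the output):
  opt.gen = neg(8) = -8
  link.gen = min2(-7, -8) = -8
  omega.gen = sub(-8, 8) = -16
  beta.gen = mul(-16, -7) = 112

Propagation after the edit:
  opt.gen: runs — tables.txt 8->7; result -7.
  link.gen: runs — opt.gen -8->-7; result -7.
  omega.gen: runs — link.gen -8->-7; tables.txt 8->7; result -14.
  beta.gen: runs — omega.gen -16->-14; result 98.

New value of beta.gen: 98.
Target commands that run: beta.gen, link.gen, omega.gen, opt.gen — 4 in total.
Values that change: beta.gen, link.gen, omega.gen, opt.gen, tables.txt.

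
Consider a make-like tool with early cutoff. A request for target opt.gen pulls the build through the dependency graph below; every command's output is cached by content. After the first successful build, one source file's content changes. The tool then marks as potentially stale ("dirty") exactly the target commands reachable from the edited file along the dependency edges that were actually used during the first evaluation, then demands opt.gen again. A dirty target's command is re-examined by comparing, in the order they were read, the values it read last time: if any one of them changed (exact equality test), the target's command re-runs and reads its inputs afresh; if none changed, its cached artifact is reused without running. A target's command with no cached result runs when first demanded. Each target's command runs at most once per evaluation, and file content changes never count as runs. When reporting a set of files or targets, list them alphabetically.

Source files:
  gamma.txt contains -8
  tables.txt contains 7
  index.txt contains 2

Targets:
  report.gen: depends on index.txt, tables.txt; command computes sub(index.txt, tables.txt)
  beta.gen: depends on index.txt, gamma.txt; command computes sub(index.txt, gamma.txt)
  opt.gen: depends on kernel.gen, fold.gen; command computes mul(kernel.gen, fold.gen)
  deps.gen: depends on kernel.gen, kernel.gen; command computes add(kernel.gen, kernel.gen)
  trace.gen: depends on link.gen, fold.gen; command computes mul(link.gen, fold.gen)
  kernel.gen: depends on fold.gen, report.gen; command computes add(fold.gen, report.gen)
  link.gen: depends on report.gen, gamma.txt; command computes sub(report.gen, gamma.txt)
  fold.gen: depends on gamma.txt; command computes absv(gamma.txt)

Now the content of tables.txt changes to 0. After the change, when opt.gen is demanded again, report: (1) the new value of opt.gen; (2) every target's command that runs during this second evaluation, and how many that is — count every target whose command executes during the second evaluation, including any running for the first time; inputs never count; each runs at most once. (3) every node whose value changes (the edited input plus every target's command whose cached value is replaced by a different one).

First demand of the output computes:
  fold.gen = absv(-8) = 8
  report.gen = sub(2, 7) = -5
  kernel.gen = add(8, -5) = 3
  opt.gen = mul(3, 8) = 24

After the edit, cleaning proceeds:
  report.gen: a read changed (tables.txt 7->0) — executes, giving 2.
  kernel.gen: a read changed (report.gen -5->2) — executes, giving 10.
  opt.gen: a read changed (kernel.gen 3->10) — executes, giving 80.

Demanding opt.gen again yields 80.
3 target commands run: kernel.gen, opt.gen, report.gen.
The nodes whose values change: kernel.gen, opt.gen, report.gen, tables.txt.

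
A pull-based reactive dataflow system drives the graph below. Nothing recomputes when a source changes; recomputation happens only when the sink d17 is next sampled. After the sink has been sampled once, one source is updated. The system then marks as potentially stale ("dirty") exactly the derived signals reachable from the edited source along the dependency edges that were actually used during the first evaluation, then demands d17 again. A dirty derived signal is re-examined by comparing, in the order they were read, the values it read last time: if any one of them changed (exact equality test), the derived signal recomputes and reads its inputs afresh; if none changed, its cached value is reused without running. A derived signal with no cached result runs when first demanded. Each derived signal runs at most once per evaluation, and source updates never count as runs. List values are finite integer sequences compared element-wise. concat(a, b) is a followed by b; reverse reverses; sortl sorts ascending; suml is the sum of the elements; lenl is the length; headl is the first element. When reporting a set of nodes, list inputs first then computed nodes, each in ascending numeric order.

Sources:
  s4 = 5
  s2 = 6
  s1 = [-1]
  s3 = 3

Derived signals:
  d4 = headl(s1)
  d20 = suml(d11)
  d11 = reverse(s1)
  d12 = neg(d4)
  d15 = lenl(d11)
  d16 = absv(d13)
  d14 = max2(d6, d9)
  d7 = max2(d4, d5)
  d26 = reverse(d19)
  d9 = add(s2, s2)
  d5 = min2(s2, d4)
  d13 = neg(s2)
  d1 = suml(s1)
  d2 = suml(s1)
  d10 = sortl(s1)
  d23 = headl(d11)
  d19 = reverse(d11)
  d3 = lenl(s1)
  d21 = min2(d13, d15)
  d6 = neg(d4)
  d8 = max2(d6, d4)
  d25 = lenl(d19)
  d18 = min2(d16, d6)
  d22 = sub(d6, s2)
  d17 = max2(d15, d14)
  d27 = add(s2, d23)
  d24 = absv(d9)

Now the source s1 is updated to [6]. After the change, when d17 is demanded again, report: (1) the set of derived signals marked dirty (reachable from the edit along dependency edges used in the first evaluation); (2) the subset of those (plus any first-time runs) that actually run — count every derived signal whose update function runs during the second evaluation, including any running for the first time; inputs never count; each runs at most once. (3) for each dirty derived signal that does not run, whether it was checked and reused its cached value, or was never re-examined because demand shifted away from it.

Marked dirty: d4, d6, d11, d14, d15, d17.
Derived signals that run: d4, d6, d11, d14, d15 — 5 in total.
Checked but reused from cache: d17.
Key observation: the cutoff stops propagation at d17 — its inputs' values are unchanged, so it reuses its cache.

First evaluation (everything demanded from the output):
  d4 = headl([-1]) = -1
  d6 = neg(-1) = 1
  d9 = add(6, 6) = 12
  d11 = reverse([-1]) = [-1]
  d14 = max2(1, 12) = 12
  d15 = lenl([-1]) = 1
  d17 = max2(1, 12) = 12

Propagation after the edit:
  d4: runs — s1 [-1]->[6]; result 6.
  d6: runs — d4 -1->6; result -6.
  d11: runs — s1 [-1]->[6]; result [6].
  d14: runs — d6 1->-6; result 12 (same value as before).
  d15: runs — d11 [-1]->[6]; result 1 (same value as before).
  d17: checked — values it read are unchanged (d15 unchanged, d14 unchanged); reused cached 12 without running.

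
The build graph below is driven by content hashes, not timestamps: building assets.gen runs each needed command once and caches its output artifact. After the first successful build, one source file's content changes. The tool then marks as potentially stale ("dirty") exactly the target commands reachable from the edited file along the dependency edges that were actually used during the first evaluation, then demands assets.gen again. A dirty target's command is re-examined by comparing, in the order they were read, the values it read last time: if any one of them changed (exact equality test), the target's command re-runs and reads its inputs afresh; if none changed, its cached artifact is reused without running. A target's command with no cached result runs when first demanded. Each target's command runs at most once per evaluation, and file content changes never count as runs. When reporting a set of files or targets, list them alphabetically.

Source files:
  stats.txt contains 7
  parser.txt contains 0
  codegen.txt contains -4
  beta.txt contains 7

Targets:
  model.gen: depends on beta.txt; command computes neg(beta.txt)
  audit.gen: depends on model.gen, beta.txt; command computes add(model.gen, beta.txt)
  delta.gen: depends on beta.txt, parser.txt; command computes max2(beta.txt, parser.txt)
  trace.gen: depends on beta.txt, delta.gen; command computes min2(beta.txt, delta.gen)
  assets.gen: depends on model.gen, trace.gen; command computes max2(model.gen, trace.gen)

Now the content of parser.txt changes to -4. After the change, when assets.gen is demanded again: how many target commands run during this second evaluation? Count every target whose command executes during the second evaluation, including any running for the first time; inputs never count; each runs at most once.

Initial pass — values computed on the first demand:
  delta.gen = max2(7, 0) = 7
  model.gen = neg(7) = -7
  trace.gen = min2(7, 7) = 7
  assets.gen = max2(-7, 7) = 7

Second demand — change propagation:
  delta.gen: re-runs because parser.txt 0->-4; new result 7 (unchanged).
  trace.gen: re-examined; everything it read last time is the same (beta.txt unchanged, delta.gen unchanged) — cache 7 kept, no run.
  assets.gen: re-examined; everything it read last time is the same (model.gen unchanged, trace.gen unchanged) — cache 7 kept, no run.

The important point: delta.gen recomputes to an identical value, and the output ends up unchanged.

Run set: delta.gen (1 run).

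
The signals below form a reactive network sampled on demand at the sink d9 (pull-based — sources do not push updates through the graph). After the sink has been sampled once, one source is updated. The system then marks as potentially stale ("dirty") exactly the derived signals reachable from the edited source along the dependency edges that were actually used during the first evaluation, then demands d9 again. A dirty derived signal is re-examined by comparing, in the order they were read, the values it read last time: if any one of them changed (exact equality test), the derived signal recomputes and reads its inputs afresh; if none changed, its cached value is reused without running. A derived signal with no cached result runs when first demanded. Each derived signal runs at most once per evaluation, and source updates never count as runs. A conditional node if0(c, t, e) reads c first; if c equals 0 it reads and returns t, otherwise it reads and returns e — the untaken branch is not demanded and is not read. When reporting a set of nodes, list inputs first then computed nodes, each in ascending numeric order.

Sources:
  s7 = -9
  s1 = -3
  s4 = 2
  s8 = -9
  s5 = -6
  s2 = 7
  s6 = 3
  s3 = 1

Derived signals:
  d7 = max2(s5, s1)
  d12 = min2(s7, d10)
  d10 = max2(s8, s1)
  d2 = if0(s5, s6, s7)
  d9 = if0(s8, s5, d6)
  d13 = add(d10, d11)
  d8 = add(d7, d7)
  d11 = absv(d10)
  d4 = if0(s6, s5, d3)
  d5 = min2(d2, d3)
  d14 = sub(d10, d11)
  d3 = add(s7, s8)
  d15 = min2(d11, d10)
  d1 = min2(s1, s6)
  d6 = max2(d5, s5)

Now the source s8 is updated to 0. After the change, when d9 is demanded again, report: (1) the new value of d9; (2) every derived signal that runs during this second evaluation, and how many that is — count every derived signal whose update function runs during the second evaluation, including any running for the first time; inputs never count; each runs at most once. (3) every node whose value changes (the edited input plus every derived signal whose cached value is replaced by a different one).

d9 now evaluates to -6.
Run set: d9 (1 run).
Changed values: s8.
The important point: the flipped condition redirects demand; d3, d5, d6 are left stale, never re-checked.

Initial pass — values computed on the first demand:
  d2 = if0(s5=-6 -> else branch s7) = -9
  d3 = add(-9, -9) = -18
  d5 = min2(-9, -18) = -18
  d6 = max2(-18, -6) = -6
  d9 = if0(s8=-9 -> else branch d6) = -6

Second demand — change propagation:
  d3: dirty yet unreached — the second evaluation never asks for it.
  d5: dirty yet unreached — the second evaluation never asks for it.
  d6: dirty yet unreached — the second evaluation never asks for it.
  d9: re-runs because s8 -9->0; new result -6 (unchanged).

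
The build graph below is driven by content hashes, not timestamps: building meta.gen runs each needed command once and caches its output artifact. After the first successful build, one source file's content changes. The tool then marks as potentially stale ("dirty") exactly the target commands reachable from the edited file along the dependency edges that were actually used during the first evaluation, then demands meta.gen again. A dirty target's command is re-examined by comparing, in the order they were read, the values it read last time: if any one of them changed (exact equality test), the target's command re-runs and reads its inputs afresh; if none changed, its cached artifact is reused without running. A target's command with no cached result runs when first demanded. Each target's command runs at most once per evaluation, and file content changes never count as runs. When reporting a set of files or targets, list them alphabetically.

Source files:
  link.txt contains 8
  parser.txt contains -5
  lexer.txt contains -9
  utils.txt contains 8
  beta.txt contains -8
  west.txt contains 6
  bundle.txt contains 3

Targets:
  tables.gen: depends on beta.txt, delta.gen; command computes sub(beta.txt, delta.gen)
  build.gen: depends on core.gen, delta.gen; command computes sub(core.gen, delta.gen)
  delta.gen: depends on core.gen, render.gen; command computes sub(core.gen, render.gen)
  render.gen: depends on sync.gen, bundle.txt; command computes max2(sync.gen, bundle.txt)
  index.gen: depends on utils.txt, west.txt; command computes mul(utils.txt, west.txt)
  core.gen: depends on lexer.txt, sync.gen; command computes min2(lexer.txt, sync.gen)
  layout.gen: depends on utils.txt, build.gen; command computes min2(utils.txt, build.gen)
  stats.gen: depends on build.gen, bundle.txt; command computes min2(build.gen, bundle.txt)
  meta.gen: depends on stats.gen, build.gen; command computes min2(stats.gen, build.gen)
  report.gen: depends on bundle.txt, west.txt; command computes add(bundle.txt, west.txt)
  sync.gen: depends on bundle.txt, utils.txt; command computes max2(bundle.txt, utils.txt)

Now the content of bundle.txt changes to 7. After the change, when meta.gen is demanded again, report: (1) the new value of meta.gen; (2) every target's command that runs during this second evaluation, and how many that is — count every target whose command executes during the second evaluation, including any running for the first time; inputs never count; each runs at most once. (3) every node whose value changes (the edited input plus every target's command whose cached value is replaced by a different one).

meta.gen now evaluates to 7.
Run set: meta.gen, render.gen, stats.gen, sync.gen (4 run).
Changed values: bundle.txt, meta.gen, stats.gen.
The important point: at core.gen every value read last time is unchanged, so the dirty flag clears without a run.

Initial pass — values computed on the first demand:
  sync.gen = max2(3, 8) = 8
  core.gen = min2(-9, 8) = -9
  render.gen = max2(8, 3) = 8
  delta.gen = sub(-9, 8) = -17
  build.gen = sub(-9, -17) = 8
  stats.gen = min2(8, 3) = 3
  meta.gen = min2(3, 8) = 3

Second demand — change propagation:
  sync.gen: re-runs because bundle.txt 3->7; new result 8 (unchanged).
  core.gen: re-examined; everything it read last time is the same (lexer.txt unchanged, sync.gen unchanged) — cache -9 kept, no run.
  render.gen: re-runs because bundle.txt 3->7; new result 8 (unchanged).
  delta.gen: re-examined; everything it read last time is the same (core.gen unchanged, render.gen unchanged) — cache -17 kept, no run.
  build.gen: re-examined; everything it read last time is the same (core.gen unchanged, delta.gen unchanged) — cache 8 kept, no run.
  stats.gen: re-runs because bundle.txt 3->7; new result 7.
  meta.gen: re-runs because stats.gen 3->7; new result 7.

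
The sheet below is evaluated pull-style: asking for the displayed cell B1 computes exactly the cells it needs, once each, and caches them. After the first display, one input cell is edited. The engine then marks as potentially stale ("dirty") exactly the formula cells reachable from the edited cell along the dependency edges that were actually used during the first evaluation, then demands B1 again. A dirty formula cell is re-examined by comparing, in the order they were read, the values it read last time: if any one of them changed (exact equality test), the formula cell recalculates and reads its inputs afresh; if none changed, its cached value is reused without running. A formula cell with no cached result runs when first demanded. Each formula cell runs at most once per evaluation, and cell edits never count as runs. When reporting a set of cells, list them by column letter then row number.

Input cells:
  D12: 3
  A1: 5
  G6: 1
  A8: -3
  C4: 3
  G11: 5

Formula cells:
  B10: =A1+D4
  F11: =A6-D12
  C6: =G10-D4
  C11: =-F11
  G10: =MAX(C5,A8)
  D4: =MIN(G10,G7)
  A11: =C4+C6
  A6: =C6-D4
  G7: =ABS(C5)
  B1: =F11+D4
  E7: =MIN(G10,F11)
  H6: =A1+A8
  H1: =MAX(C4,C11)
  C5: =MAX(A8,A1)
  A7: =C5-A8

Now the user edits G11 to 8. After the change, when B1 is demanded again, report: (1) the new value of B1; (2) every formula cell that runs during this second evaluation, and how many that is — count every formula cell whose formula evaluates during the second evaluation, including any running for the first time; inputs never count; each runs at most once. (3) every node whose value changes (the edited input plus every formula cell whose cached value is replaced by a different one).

Demanding B1 again yields -3.
0 formula cells run: none.
The nodes whose values change: G11.
Note the shortcut — nothing in the graph depends on G11 at all, so no recomputation happens.

First demand of the output computes:
  C5 = MAX(-3, 5) = 5
  G7 = ABS(5) = 5
  G10 = MAX(5, -3) = 5
  D4 = MIN(5, 5) = 5
  C6 = 5 - 5 = 0
  A6 = 0 - 5 = -5
  F11 = -5 - 3 = -8
  B1 = -8 + 5 = -3

After the edit, cleaning proceeds:
  no node depends on G11 at all; the second demand re-runs nothing.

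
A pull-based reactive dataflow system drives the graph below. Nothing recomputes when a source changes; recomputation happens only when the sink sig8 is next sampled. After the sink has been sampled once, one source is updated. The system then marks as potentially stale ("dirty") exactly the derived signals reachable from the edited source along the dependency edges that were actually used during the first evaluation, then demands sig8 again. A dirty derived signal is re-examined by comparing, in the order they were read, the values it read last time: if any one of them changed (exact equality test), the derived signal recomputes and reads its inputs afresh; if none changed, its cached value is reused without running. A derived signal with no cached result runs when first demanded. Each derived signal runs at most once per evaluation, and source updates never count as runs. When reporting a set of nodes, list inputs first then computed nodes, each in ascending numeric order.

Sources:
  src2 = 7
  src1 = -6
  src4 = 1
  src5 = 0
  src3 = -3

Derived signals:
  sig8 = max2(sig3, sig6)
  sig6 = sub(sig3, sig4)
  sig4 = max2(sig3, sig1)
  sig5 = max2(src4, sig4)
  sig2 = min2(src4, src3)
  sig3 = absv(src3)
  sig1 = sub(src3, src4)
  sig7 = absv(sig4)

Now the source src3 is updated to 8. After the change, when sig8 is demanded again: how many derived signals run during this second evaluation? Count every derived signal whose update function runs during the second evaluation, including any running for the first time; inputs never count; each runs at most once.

Derived signals that run: sig1, sig3, sig4, sig6, sig8 — 5 in total.

First evaluation (everything demanded from the output):
  sig1 = sub(-3, 1) = -4
  sig3 = absv(-3) = 3
  sig4 = max2(3, -4) = 3
  sig6 = sub(3, 3) = 0
  sig8 = max2(3, 0) = 3

Propagation after the edit:
  sig1: runs — src3 -3->8; result 7.
  sig3: runs — src3 -3->8; result 8.
  sig4: runs — sig3 3->8; sig1 -4->7; result 8.
  sig6: runs — sig3 3->8; sig4 3->8; result 0 (same value as before).
  sig8: runs — sig3 3->8; result 8.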